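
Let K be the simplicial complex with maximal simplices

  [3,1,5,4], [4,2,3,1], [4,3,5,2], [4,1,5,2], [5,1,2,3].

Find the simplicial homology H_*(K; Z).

H_0 ≅ Z,  H_1 = 0,  H_2 = 0,  H_3 ≅ Z.

Order the vertices as 1 < 2 < 3 < 4 < 5. Listing each simplex with vertices in this order, K has dimension 3 with simplices:

  0-simplices (5): [1], [2], [3], [4], [5]
  1-simplices (10): [1,2], [1,3], [1,4], [1,5], [2,3], [2,4], [2,5], [3,4], [3,5], [4,5]
  2-simplices (10): [1,2,3], [1,2,4], [1,2,5], [1,3,4], [1,3,5], [1,4,5], [2,3,4], [2,3,5], [2,4,5], [3,4,5]
  3-simplices (5): [1,2,3,4], [1,2,3,5], [1,2,4,5], [1,3,4,5], [2,3,4,5]

Hence C_0 ≅ Z^5, C_1 ≅ Z^10, C_2 ≅ Z^10, C_3 ≅ Z^5.

The boundary map ∂_1: C_1 → C_0 sends each edge [p,q] (with p < q) to q − p. For instance
  ∂[3,4] = [4] − [3].
The 5×10 boundary matrix has rank 4 and Smith normal form diag(1,1,1,1).

∂_2: C_2 → C_1 sends each 2-simplex [p,q,r] to [q,r] − [p,r] + [p,q]. For instance
  ∂[2,4,5] = [4,5] − [2,5] + [2,4],
  ∂[1,4,5] = [4,5] − [1,5] + [1,4].
As a 10×10 matrix over Z this has rank 6, with invariant factors (1,1,1,1,1,1).

∂_3: C_3 → C_2 sends each 3-simplex σ to the alternating sum Σ_i (−1)^i (σ with its i-th vertex removed). For instance
  ∂[1,3,4,5] = [3,4,5] − [1,4,5] + [1,3,5] − [1,3,4],
  ∂[2,3,4,5] = [3,4,5] − [2,4,5] + [2,3,5] − [2,3,4].
The resulting 10×5 matrix has rank 4, and its Smith normal form has invariant factors (1,1,1,1).

From H_k ≅ ker(∂_k) / im(∂_{k+1}) we obtain:

  H_0: rank C_0 − rank ∂_1 = 5 − 4 = 1, and the invariant factors of ∂_1 are all 1, so H_0 ≅ Z.
  H_1: rank ker ∂_1 − rank ∂_2 = (10 − 4) − 6 = 0, and the invariant factors of ∂_2 are all 1, so H_1 ≅ 0.
  H_2: rank ker ∂_2 − rank ∂_3 = (10 − 6) − 4 = 0, and the invariant factors of ∂_3 are all 1, so H_2 ≅ 0.
  H_3: rank ker ∂_3 − rank ∂_4 = (5 − 4) − 0 = 1, and there is no ∂_4, so H_3 ≅ Z.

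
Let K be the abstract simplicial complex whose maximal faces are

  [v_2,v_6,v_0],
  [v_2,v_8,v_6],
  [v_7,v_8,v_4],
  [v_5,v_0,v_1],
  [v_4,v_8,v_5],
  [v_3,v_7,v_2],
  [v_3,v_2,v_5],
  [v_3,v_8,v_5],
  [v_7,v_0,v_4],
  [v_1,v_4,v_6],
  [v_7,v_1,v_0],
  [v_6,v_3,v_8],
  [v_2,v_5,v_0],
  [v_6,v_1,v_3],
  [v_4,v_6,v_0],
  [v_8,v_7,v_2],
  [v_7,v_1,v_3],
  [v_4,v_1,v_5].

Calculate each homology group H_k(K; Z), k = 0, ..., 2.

H_0 ≅ Z,  H_1 ≅ Z × Z/2,  H_2 = 0.

Order the vertices as v_0 < v_1 < v_2 < v_3 < v_4 < v_5 < v_6 < v_7 < v_8. Listing each simplex with vertices in this order, K has dimension 2 with simplices:

  0-simplices (9): [v_0], [v_1], [v_2], [v_3], [v_4], [v_5], [v_6], [v_7], [v_8]
  1-simplices (27): (27 of them)
  2-simplices (18): (18 of them)

giving chain groups C_0 ≅ Z^9, C_1 ≅ Z^27, C_2 ≅ Z^18.

The boundary map ∂_1: C_1 → C_0 sends each edge [p,q] (with p < q) to q − p. For instance
  ∂[v_3,v_6] = [v_6] − [v_3].
The 9×27 boundary matrix has rank 8 and Smith normal form diag(1,1,1,1,1,1,1,1).

The boundary map ∂_2: C_2 → C_1 sends each 2-simplex [p,q,r] to [q,r] − [p,r] + [p,q]. For instance
  ∂[v_1,v_3,v_6] = [v_3,v_6] − [v_1,v_6] + [v_1,v_3],
  ∂[v_2,v_3,v_7] = [v_3,v_7] − [v_2,v_7] + [v_2,v_3].
The 27×18 boundary matrix has rank 18 and Smith normal form diag(1,1,1,1,1,1,1,1,1,1,1,1,1,1,1,1,1,2).

From H_k ≅ ker(∂_k) / im(∂_{k+1}) we obtain:

  H_0: rank C_0 − rank ∂_1 = 9 − 8 = 1, and the invariant factors of ∂_1 are all 1, so H_0 ≅ Z.
  H_1: rank ker ∂_1 − rank ∂_2 = (27 − 8) − 18 = 1, and ∂_2 has invariant factor 2 > 1, so H_1 ≅ Z × Z/2.
  H_2: rank ker ∂_2 − rank ∂_3 = (18 − 18) − 0 = 0, and there is no ∂_3, so H_2 ≅ 0.

(K is a triangulation of the Klein bottle.)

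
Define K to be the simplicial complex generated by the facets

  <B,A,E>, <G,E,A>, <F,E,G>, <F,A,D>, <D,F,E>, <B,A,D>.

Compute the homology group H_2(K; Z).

H_2 = 0.

K has 6 vertices, 12 edges, 6 triangles.
rank ∂_2 = 6, rank ∂_3 = 0 ⇒ b_2 = 6 − 6 − 0 = 0. So H_2 = 0.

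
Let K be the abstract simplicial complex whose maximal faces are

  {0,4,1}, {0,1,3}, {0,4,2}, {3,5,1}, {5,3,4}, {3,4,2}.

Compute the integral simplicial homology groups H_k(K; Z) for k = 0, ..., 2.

Take the total order 0 < 1 < 2 < 3 < 4 < 5 on the vertex set. Then K (dimension 2) consists of the simplices:

  0-simplices (6): [0], [1], [2], [3], [4], [5]
  1-simplices (12): [0,1], [0,2], [0,3], [0,4], [1,3], [1,4], [1,5], [2,3], [2,4], [3,4], [3,5], [4,5]
  2-simplices (6): [0,1,3], [0,1,4], [0,2,4], [1,3,5], [2,3,4], [3,4,5]

Hence C_0 ≅ Z^6, C_1 ≅ Z^12, C_2 ≅ Z^6.

∂_1: C_1 → C_0 sends each edge [p,q] (with p < q) to q − p. For instance
  ∂[2,3] = [3] − [2].
As a 6×12 matrix over Z this has rank 5, with invariant factors (1,1,1,1,1).

Boundary ∂_2: C_2 → C_1 sends each 2-simplex [p,q,r] to [q,r] − [p,r] + [p,q]. For instance
  ∂[2,3,4] = [3,4] − [2,4] + [2,3],
  ∂[3,4,5] = [4,5] − [3,5] + [3,4].
This gives a 12×6 integer matrix of rank 6; reducing to Smith normal form yields diagonal entries (1,1,1,1,1,1).

Reading off H_k = ker ∂_k / im ∂_{k+1}:

  H_0: rank C_0 − rank ∂_1 = 6 − 5 = 1, and the invariant factors of ∂_1 are all 1, so H_0 = Z.
  H_1: rank ker ∂_1 − rank ∂_2 = (12 − 5) − 6 = 1, and the invariant factors of ∂_2 are all 1, so H_1 = Z.
  H_2: rank ker ∂_2 − rank ∂_3 = (6 − 6) − 0 = 0, and there is no ∂_3, so H_2 = 0.

As a check, the Euler characteristic is 6 − 12 + 6 = 0, which agrees with 1 − 1 + 0 = 0.

H_0 = Z,  H_1 = Z,  H_2 = 0.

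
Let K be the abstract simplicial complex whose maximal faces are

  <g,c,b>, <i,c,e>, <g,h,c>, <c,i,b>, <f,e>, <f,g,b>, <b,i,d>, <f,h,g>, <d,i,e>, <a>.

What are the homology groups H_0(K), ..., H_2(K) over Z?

H_0 = Z^2,  H_1 = Z,  H_2 = 0.

We work with the vertex ordering a < b < c < d < e < f < g < h < i. The simplices of K, each written with vertices in increasing order, are:

  0-simplices (9): a, b, c, d, e, f, g, h, i
  1-simplices (16): bc, bd, bf, bg, bi, ce, cg, ch, ci, de, di, ef, ei, fg, fh, gh
  2-simplices (8): bcg, bci, bdi, bfg, cei, cgh, dei, fgh

Hence C_0 ≅ Z^9, C_1 ≅ Z^16, C_2 ≅ Z^8.

Boundary ∂_1: C_1 → C_0 sends each edge [p,q] (with p < q) to q − p. For instance
  ∂di = i − d.
The resulting 9×16 matrix has rank 7, and its Smith normal form has invariant factors (1,1,1,1,1,1,1).

The boundary map ∂_2: C_2 → C_1 sends each 2-simplex [p,q,r] to [q,r] − [p,r] + [p,q]. For instance
  ∂bcg = cg − bg + bc,
  ∂cgh = gh − ch + cg.
This gives a 16×8 integer matrix of rank 8; reducing to Smith normal form yields diagonal entries (1,1,1,1,1,1,1,1).

From H_k ≅ ker(∂_k) / im(∂_{k+1}) we obtain:

  H_0: rank C_0 − rank ∂_1 = 9 − 7 = 2, and the invariant factors of ∂_1 are all 1, so H_0 = Z^2.
  H_1: rank ker ∂_1 − rank ∂_2 = (16 − 7) − 8 = 1, and the invariant factors of ∂_2 are all 1, so H_1 = Z.
  H_2: rank ker ∂_2 − rank ∂_3 = (8 − 8) − 0 = 0, and there is no ∂_3, so H_2 = 0.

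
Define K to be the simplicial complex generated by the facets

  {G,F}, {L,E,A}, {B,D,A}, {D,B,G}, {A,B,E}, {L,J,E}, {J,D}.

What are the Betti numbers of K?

Order the vertices as A < B < D < E < F < G < J < L. Listing each simplex with vertices in this order, K has dimension 2 with simplices:

  0-simplices (8): A, B, D, E, F, G, J, L
  1-simplices (13): AB, AD, AE, AL, BD, BE, BG, DG, DJ, EJ, EL, FG, JL
  2-simplices (5): ABD, ABE, AEL, BDG, EJL

so the chain groups are C_0 ≅ Z^8, C_1 ≅ Z^13, C_2 ≅ Z^5.

∂_1: C_1 → C_0 maps an edge to its endpoints' difference, ∂[p,q] = q − p.
The resulting 8×13 matrix has rank 7, and its Smith normal form has invariant factors (1,1,1,1,1,1,1).

∂_2: C_2 → C_1 maps a triangle to the signed sum of its edges. For instance
  ∂ABE = BE − AE + AB,
  ∂EJL = JL − EL + EJ.
This gives a 13×5 integer matrix of rank 5; reducing to Smith normal form yields diagonal entries (1,1,1,1,1).

Computing H_k = (kernel of ∂_k) / (image of ∂_{k+1}):

  H_0: rank C_0 − rank ∂_1 = 8 − 7 = 1, and the invariant factors of ∂_1 are all 1, so H_0 = Z.
  H_1: rank ker ∂_1 − rank ∂_2 = (13 − 7) − 5 = 1, and the invariant factors of ∂_2 are all 1, so H_1 = Z.
  H_2: rank ker ∂_2 − rank ∂_3 = (5 − 5) − 0 = 0, and there is no ∂_3, so H_2 = 0.

As a check, the Euler characteristic is 8 − 13 + 5 = 0, which agrees with 1 − 1 + 0 = 0.

Hence the Betti numbers are b_0 = 1, b_1 = 1, b_2 = 0.

b_0 = 1, b_1 = 1, b_2 = 0.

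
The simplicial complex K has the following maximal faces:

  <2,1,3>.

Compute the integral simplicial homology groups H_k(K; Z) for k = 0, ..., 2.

Order the vertices as 1 < 2 < 3. Listing each simplex with vertices in this order, K has dimension 2 with simplices:

  0-simplices (3): [1], [2], [3]
  1-simplices (3): [1,2], [1,3], [2,3]
  2-simplices (1): [1,2,3]

Hence C_0 ≅ Z^3, C_1 ≅ Z^3, C_2 ≅ Z^1.

Boundary ∂_1: C_1 → C_0 sends each edge [p,q] (with p < q) to q − p.
As a 3×3 matrix over Z this has rank 2, with invariant factors (1,1).

∂_2: C_2 → C_1 acts by ∂[p,q,r] = [q,r] − [p,r] + [p,q]. For instance
  ∂[1,2,3] = [2,3] − [1,3] + [1,2].
As a 3×1 matrix over Z this has rank 1, with invariant factors (1).

From H_k ≅ ker(∂_k) / im(∂_{k+1}) we obtain:

  H_0: rank C_0 − rank ∂_1 = 3 − 2 = 1, and the invariant factors of ∂_1 are all 1, so H_0 = Z.
  H_1: rank ker ∂_1 − rank ∂_2 = (3 − 2) − 1 = 0, and the invariant factors of ∂_2 are all 1, so H_1 = 0.
  H_2: rank ker ∂_2 − rank ∂_3 = (1 − 1) − 0 = 0, and there is no ∂_3, so H_2 = 0.

H_0 ≅ Z,  H_1 = 0,  H_2 = 0.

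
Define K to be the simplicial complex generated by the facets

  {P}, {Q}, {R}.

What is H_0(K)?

H_0 = Z^3.

Order the vertices as P < Q < R. Listing each simplex with vertices in this order, K has dimension 0 with simplices:

  0-simplices (3): P, Q, R

so the chain groups are C_0 ≅ Z^3.

Reading off H_k = ker ∂_k / im ∂_{k+1}:

  H_0: rank C_0 − rank ∂_1 = 3 − 0 = 3, and there is no ∂_1, so H_0 = Z^3.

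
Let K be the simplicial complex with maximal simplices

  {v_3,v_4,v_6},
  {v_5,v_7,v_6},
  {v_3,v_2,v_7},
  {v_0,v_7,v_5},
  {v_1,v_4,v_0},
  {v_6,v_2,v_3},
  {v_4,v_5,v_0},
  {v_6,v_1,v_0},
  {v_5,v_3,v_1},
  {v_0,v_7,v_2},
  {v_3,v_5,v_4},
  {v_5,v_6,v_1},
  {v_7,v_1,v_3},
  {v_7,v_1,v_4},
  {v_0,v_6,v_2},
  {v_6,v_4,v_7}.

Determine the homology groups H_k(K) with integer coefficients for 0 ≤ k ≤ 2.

K has 8 vertices, 24 edges, 16 triangles.
rank ∂_0 = 0, rank ∂_1 = 7 ⇒ b_0 = 8 − 0 − 7 = 1; all invariant factors of ∂_1 are 1 so no torsion. So H_0 ≅ Z.
rank ∂_1 = 7, rank ∂_2 = 15 ⇒ b_1 = 24 − 7 − 15 = 2; all invariant factors of ∂_2 are 1 so no torsion. So H_1 ≅ Z^2.
rank ∂_2 = 15, rank ∂_3 = 0 ⇒ b_2 = 16 − 15 − 0 = 1. So H_2 ≅ Z.

H_0 = Z,  H_1 = Z^2,  H_2 = Z.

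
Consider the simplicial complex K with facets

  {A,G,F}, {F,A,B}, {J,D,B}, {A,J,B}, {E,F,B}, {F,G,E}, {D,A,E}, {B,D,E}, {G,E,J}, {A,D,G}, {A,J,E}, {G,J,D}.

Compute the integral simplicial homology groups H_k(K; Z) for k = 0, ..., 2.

Fix the vertex order A < B < D < E < F < G < J and write every simplex with vertices in increasing order. Then dim K = 2 and the simplices of K are:

  0-simplices (7): A, B, D, E, F, G, J
  1-simplices (18): AB, AD, AE, AF, AG, AJ, BD, BE, BF, BJ, DE, DG, DJ, EF, EG, EJ, FG, GJ
  2-simplices (12): ABF, ABJ, ADE, ADG, AEJ, AFG, BDE, BDJ, BEF, DGJ, EFG, EGJ

Hence C_0 ≅ Z^7, C_1 ≅ Z^18, C_2 ≅ Z^12.

Boundary ∂_1: C_1 → C_0 sends each edge [p,q] (with p < q) to q − p.
The resulting 7×18 matrix has rank 6, and its Smith normal form has invariant factors (1,1,1,1,1,1).

The boundary map ∂_2: C_2 → C_1 maps a triangle to the signed sum of its edges. For instance
  ∂BDJ = DJ − BJ + BD,
  ∂ABJ = BJ − AJ + AB.
As a 18×12 matrix over Z this has rank 12, with invariant factors (1,1,1,1,1,1,1,1,1,1,1,2).

Computing H_k = (kernel of ∂_k) / (image of ∂_{k+1}):

  H_0: rank C_0 − rank ∂_1 = 7 − 6 = 1, and the invariant factors of ∂_1 are all 1, so H_0 = Z.
  H_1: rank ker ∂_1 − rank ∂_2 = (18 − 6) − 12 = 0, and ∂_2 has invariant factor 2 > 1, so H_1 = Z/2.
  H_2: rank ker ∂_2 − rank ∂_3 = (12 − 12) − 0 = 0, and there is no ∂_3, so H_2 = 0.

H_0 = Z,  H_1 = Z/2,  H_2 = 0.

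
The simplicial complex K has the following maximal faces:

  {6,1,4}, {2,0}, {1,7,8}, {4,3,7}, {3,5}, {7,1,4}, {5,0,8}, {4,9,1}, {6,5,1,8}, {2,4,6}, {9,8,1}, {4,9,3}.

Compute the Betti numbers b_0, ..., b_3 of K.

b_0 = 1, b_1 = 2, b_2 = 0, b_3 = 0.

We work with the vertex ordering 0 < 1 < 2 < 3 < 4 < 5 < 6 < 7 < 8 < 9. The simplices of K, each written with vertices in increasing order, are:

  0-simplices (10): [0], [1], [2], [3], [4], [5], [6], [7], [8], [9]
  1-simplices (23): [0,2], [0,5], [0,8], [1,4], [1,5], [1,6], [1,7], [1,8], [1,9], [2,4], [2,6], [3,4], [3,5], [3,7], [3,9], [4,6], [4,7], [4,9], [5,6], [5,8], [6,8], [7,8], [8,9]
  2-simplices (13): [0,5,8], [1,4,6], [1,4,7], [1,4,9], [1,5,6], [1,5,8], [1,6,8], [1,7,8], [1,8,9], [2,4,6], [3,4,7], [3,4,9], [5,6,8]
  3-simplices (1): [1,5,6,8]

Hence C_0 ≅ Z^10, C_1 ≅ Z^23, C_2 ≅ Z^13, C_3 ≅ Z^1.

∂_1: C_1 → C_0 is given by ∂[p,q] = [q] − [p]. For instance
  ∂[8,9] = [9] − [8].
This gives a 10×23 integer matrix of rank 9; reducing to Smith normal form yields diagonal entries (1,1,1,1,1,1,1,1,1).

∂_2: C_2 → C_1 acts by ∂[p,q,r] = [q,r] − [p,r] + [p,q]. For instance
  ∂[3,4,9] = [4,9] − [3,9] + [3,4],
  ∂[2,4,6] = [4,6] − [2,6] + [2,4].
As a 23×13 matrix over Z this has rank 12, with invariant factors (1,1,1,1,1,1,1,1,1,1,1,1).

The boundary map ∂_3: C_3 → C_2 sends each 3-simplex σ to the alternating sum Σ_i (−1)^i (σ with its i-th vertex removed). For instance
  ∂[1,5,6,8] = [5,6,8] − [1,6,8] + [1,5,8] − [1,5,6].
The 13×1 boundary matrix has rank 1 and Smith normal form diag(1).

Reading off H_k = ker ∂_k / im ∂_{k+1}:

  H_0: rank C_0 − rank ∂_1 = 10 − 9 = 1, and the invariant factors of ∂_1 are all 1, so H_0 = Z.
  H_1: rank ker ∂_1 − rank ∂_2 = (23 − 9) − 12 = 2, and the invariant factors of ∂_2 are all 1, so H_1 = Z^2.
  H_2: rank ker ∂_2 − rank ∂_3 = (13 − 12) − 1 = 0, and the invariant factors of ∂_3 are all 1, so H_2 = 0.
  H_3: rank ker ∂_3 − rank ∂_4 = (1 − 1) − 0 = 0, and there is no ∂_4, so H_3 = 0.

As a check, the Euler characteristic is 10 − 23 + 13 − 1 = -1, which agrees with 1 − 2 + 0 − 0 = -1.

Hence the Betti numbers are b_0 = 1, b_1 = 2, b_2 = 0, b_3 = 0.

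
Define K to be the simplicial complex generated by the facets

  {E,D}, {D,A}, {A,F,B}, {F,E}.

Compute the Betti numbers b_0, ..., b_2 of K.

b_0 = 1, b_1 = 1, b_2 = 0.

Take the total order A < B < D < E < F on the vertex set. Then K (dimension 2) consists of the simplices:

  0-simplices (5): A, B, D, E, F
  1-simplices (6): AB, AD, AF, BF, DE, EF
  2-simplices (1): ABF

giving chain groups C_0 ≅ Z^5, C_1 ≅ Z^6, C_2 ≅ Z^1.

∂_1: C_1 → C_0 sends each edge [p,q] (with p < q) to q − p.
The 5×6 boundary matrix has rank 4 and Smith normal form diag(1,1,1,1).

Boundary ∂_2: C_2 → C_1 acts by ∂[p,q,r] = [q,r] − [p,r] + [p,q]. For instance
  ∂ABF = BF − AF + AB.
As a 6×1 matrix over Z this has rank 1, with invariant factors (1).

From H_k ≅ ker(∂_k) / im(∂_{k+1}) we obtain:

  H_0: rank C_0 − rank ∂_1 = 5 − 4 = 1, and the invariant factors of ∂_1 are all 1, so H_0 = Z.
  H_1: rank ker ∂_1 − rank ∂_2 = (6 − 4) − 1 = 1, and the invariant factors of ∂_2 are all 1, so H_1 = Z.
  H_2: rank ker ∂_2 − rank ∂_3 = (1 − 1) − 0 = 0, and there is no ∂_3, so H_2 = 0.

As a check, the Euler characteristic is 5 − 6 + 1 = 0, which agrees with 1 − 1 + 0 = 0.

Hence the Betti numbers are b_0 = 1, b_1 = 1, b_2 = 0.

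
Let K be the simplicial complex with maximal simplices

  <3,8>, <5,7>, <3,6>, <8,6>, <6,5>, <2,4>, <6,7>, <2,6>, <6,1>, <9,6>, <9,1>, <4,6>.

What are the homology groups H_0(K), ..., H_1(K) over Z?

H_0 = Z,  H_1 = Z^4.

We work with the vertex ordering 1 < 2 < 3 < 4 < 5 < 6 < 7 < 8 < 9. The simplices of K, each written with vertices in increasing order, are:

  0-simplices (9): [1], [2], [3], [4], [5], [6], [7], [8], [9]
  1-simplices (12): [1,6], [1,9], [2,4], [2,6], [3,6], [3,8], [4,6], [5,6], [5,7], [6,7], [6,8], [6,9]

so the chain groups are C_0 ≅ Z^9, C_1 ≅ Z^12.

∂_1: C_1 → C_0 maps an edge to its endpoints' difference, ∂[p,q] = q − p. For instance
  ∂[6,8] = [8] − [6].
The 9×12 boundary matrix has rank 8 and Smith normal form diag(1,1,1,1,1,1,1,1).

Computing H_k = (kernel of ∂_k) / (image of ∂_{k+1}):

  H_0: rank C_0 − rank ∂_1 = 9 − 8 = 1, and the invariant factors of ∂_1 are all 1, so H_0 ≅ Z.
  H_1: rank ker ∂_1 − rank ∂_2 = (12 − 8) − 0 = 4, and there is no ∂_2, so H_1 ≅ Z^4.

(K is a triangulation of a wedge of 4 circles.)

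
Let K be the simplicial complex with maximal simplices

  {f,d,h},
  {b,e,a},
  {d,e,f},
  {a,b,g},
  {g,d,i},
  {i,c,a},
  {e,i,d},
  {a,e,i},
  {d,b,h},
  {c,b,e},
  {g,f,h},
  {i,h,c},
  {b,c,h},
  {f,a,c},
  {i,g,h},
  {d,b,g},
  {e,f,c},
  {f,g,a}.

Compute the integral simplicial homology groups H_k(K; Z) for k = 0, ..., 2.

Fix the vertex order a < b < c < d < e < f < g < h < i and write every simplex with vertices in increasing order. Then dim K = 2 and the simplices of K are:

  0-simplices (9): a, b, c, d, e, f, g, h, i
  1-simplices (27): ab, ac, ae, af, ag, ai, bc, bd, be, bg, bh, ce, cf, ch, ci, de, df, dg, dh, di, ef, ei, fg, fh, gh, gi, hi
  2-simplices (18): abe, abg, acf, aci, aei, afg, bce, bch, bdg, bdh, cef, chi, def, dei, dfh, dgi, fgh, ghi

Hence C_0 ≅ Z^9, C_1 ≅ Z^27, C_2 ≅ Z^18.

Boundary ∂_1: C_1 → C_0 sends each edge [p,q] (with p < q) to q − p.
The 9×27 boundary matrix has rank 8 and Smith normal form diag(1,1,1,1,1,1,1,1).

∂_2: C_2 → C_1 sends each 2-simplex [p,q,r] to [q,r] − [p,r] + [p,q]. For instance
  ∂bce = ce − be + bc,
  ∂abg = bg − ag + ab.
As a 27×18 matrix over Z this has rank 18, with invariant factors (1,1,1,1,1,1,1,1,1,1,1,1,1,1,1,1,1,2).

Now H_k = ker ∂_k / im ∂_{k+1}, so:

  H_0: rank C_0 − rank ∂_1 = 9 − 8 = 1, and the invariant factors of ∂_1 are all 1, so H_0 = Z.
  H_1: rank ker ∂_1 − rank ∂_2 = (27 − 8) − 18 = 1, and ∂_2 has invariant factor 2 > 1, so H_1 = Z ⊕ Z/2.
  H_2: rank ker ∂_2 − rank ∂_3 = (18 − 18) − 0 = 0, and there is no ∂_3, so H_2 = 0.

H_0 = Z,  H_1 = Z ⊕ Z/2,  H_2 = 0.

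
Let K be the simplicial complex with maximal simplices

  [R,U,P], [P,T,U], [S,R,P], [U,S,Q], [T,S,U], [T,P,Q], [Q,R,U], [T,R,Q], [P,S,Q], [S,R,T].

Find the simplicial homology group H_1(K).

H_1 = Z/2.

Take the total order P < Q < R < S < T < U on the vertex set. Then K (dimension 2) consists of the simplices:

  0-simplices (6): P, Q, R, S, T, U
  1-simplices (15): PQ, PR, PS, PT, PU, QR, QS, QT, QU, RS, RT, RU, ST, SU, TU
  2-simplices (10): PQS, PQT, PRS, PRU, PTU, QRT, QRU, QSU, RST, STU

Hence C_0 ≅ Z^6, C_1 ≅ Z^15, C_2 ≅ Z^10.

∂_1: C_1 → C_0 sends each edge [p,q] (with p < q) to q − p. For instance
  ∂QU = U − Q.
The 6×15 boundary matrix has rank 5 and Smith normal form diag(1,1,1,1,1).

∂_2: C_2 → C_1 maps a triangle to the signed sum of its edges. For instance
  ∂PRS = RS − PS + PR,
  ∂PQT = QT − PT + PQ.
This gives a 15×10 integer matrix of rank 10; reducing to Smith normal form yields diagonal entries (1,1,1,1,1,1,1,1,1,2).

From H_k ≅ ker(∂_k) / im(∂_{k+1}) we obtain:

  H_1: rank ker ∂_1 − rank ∂_2 = (15 − 5) − 10 = 0, and ∂_2 has invariant factor 2 > 1, so H_1 = Z/2.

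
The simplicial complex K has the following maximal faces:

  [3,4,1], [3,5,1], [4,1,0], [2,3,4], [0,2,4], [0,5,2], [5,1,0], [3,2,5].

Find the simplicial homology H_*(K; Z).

Fix the vertex order 0 < 1 < 2 < 3 < 4 < 5 and write every simplex with vertices in increasing order. Then dim K = 2 and the simplices of K are:

  0-simplices (6): [0], [1], [2], [3], [4], [5]
  1-simplices (12): [0,1], [0,2], [0,4], [0,5], [1,3], [1,4], [1,5], [2,3], [2,4], [2,5], [3,4], [3,5]
  2-simplices (8): [0,1,4], [0,1,5], [0,2,4], [0,2,5], [1,3,4], [1,3,5], [2,3,4], [2,3,5]

giving chain groups C_0 ≅ Z^6, C_1 ≅ Z^12, C_2 ≅ Z^8.

∂_1: C_1 → C_0 is given by ∂[p,q] = [q] − [p]. For instance
  ∂[3,5] = [5] − [3].
The 6×12 boundary matrix has rank 5 and Smith normal form diag(1,1,1,1,1).

Boundary ∂_2: C_2 → C_1 acts by ∂[p,q,r] = [q,r] − [p,r] + [p,q]. For instance
  ∂[2,3,5] = [3,5] − [2,5] + [2,3],
  ∂[0,2,5] = [2,5] − [0,5] + [0,2].
The 12×8 boundary matrix has rank 7 and Smith normal form diag(1,1,1,1,1,1,1).

Computing H_k = (kernel of ∂_k) / (image of ∂_{k+1}):

  H_0: rank C_0 − rank ∂_1 = 6 − 5 = 1, and the invariant factors of ∂_1 are all 1, so H_0 = Z.
  H_1: rank ker ∂_1 − rank ∂_2 = (12 − 5) − 7 = 0, and the invariant factors of ∂_2 are all 1, so H_1 = 0.
  H_2: rank ker ∂_2 − rank ∂_3 = (8 − 7) − 0 = 1, and there is no ∂_3, so H_2 = Z.

H_0 = Z,  H_1 = 0,  H_2 = Z.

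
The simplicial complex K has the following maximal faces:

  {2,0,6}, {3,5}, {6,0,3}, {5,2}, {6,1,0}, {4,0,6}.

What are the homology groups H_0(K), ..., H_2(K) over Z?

H_0 ≅ Z,  H_1 ≅ Z,  H_2 = 0.

Take the total order 0 < 1 < 2 < 3 < 4 < 5 < 6 on the vertex set. Then K (dimension 2) consists of the simplices:

  0-simplices (7): [0], [1], [2], [3], [4], [5], [6]
  1-simplices (11): [0,1], [0,2], [0,3], [0,4], [0,6], [1,6], [2,5], [2,6], [3,5], [3,6], [4,6]
  2-simplices (4): [0,1,6], [0,2,6], [0,3,6], [0,4,6]

Hence C_0 ≅ Z^7, C_1 ≅ Z^11, C_2 ≅ Z^4.

Boundary ∂_1: C_1 → C_0 maps an edge to its endpoints' difference, ∂[p,q] = q − p.
The resulting 7×11 matrix has rank 6, and its Smith normal form has invariant factors (1,1,1,1,1,1).

The boundary map ∂_2: C_2 → C_1 maps a triangle to the signed sum of its edges. For instance
  ∂[0,3,6] = [3,6] − [0,6] + [0,3],
  ∂[0,1,6] = [1,6] − [0,6] + [0,1].
As a 11×4 matrix over Z this has rank 4, with invariant factors (1,1,1,1).

Computing H_k = (kernel of ∂_k) / (image of ∂_{k+1}):

  H_0: rank C_0 − rank ∂_1 = 7 − 6 = 1, and the invariant factors of ∂_1 are all 1, so H_0 = Z.
  H_1: rank ker ∂_1 − rank ∂_2 = (11 − 6) − 4 = 1, and the invariant factors of ∂_2 are all 1, so H_1 = Z.
  H_2: rank ker ∂_2 − rank ∂_3 = (4 − 4) − 0 = 0, and there is no ∂_3, so H_2 = 0.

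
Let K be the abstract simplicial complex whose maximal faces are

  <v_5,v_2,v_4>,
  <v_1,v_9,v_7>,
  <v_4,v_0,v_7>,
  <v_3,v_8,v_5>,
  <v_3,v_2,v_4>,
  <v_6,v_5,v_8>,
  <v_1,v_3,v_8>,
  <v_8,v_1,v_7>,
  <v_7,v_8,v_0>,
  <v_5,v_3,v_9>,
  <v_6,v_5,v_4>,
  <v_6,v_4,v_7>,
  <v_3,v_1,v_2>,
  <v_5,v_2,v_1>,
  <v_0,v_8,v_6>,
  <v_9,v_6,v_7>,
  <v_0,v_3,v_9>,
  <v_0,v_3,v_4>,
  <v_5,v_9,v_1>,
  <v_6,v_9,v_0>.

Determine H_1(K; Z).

Order the vertices as v_0 < v_1 < v_2 < v_3 < v_4 < v_5 < v_6 < v_7 < v_8 < v_9. Listing each simplex with vertices in this order, K has dimension 2 with simplices:

  0-simplices (10): [v_0], [v_1], [v_2], [v_3], [v_4], [v_5], [v_6], [v_7], [v_8], [v_9]
  1-simplices (30): (30 of them)
  2-simplices (20): (20 of them)

giving chain groups C_0 ≅ Z^10, C_1 ≅ Z^30, C_2 ≅ Z^20.

∂_1: C_1 → C_0 is given by ∂[p,q] = [q] − [p]. For instance
  ∂[v_6,v_9] = [v_9] − [v_6].
As a 10×30 matrix over Z this has rank 9, with invariant factors (1,1,1,1,1,1,1,1,1).

Boundary ∂_2: C_2 → C_1 acts by ∂[p,q,r] = [q,r] − [p,r] + [p,q]. For instance
  ∂[v_4,v_6,v_7] = [v_6,v_7] − [v_4,v_7] + [v_4,v_6],
  ∂[v_0,v_6,v_9] = [v_6,v_9] − [v_0,v_9] + [v_0,v_6].
The 30×20 boundary matrix has rank 20 and Smith normal form diag(1,1,1,1,1,1,1,1,1,1,1,1,1,1,1,1,1,1,1,2).

From H_k ≅ ker(∂_k) / im(∂_{k+1}) we obtain:

  H_1: rank ker ∂_1 − rank ∂_2 = (30 − 9) − 20 = 1, and ∂_2 has invariant factor 2 > 1, so H_1 ≅ Z ⊕ Z/2.

(K is a triangulation of the Klein bottle.)

H_1 = Z ⊕ Z/2.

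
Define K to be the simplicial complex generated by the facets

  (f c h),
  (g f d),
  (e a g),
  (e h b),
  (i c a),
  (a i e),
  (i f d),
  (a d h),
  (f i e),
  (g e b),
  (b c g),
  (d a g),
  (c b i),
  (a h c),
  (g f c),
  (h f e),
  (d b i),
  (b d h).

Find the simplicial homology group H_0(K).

H_0 ≅ Z.

K has 9 vertices, 27 edges, 18 triangles.
rank ∂_0 = 0, rank ∂_1 = 8 ⇒ b_0 = 9 − 0 − 8 = 1; all invariant factors of ∂_1 are 1 so no torsion. So H_0 ≅ Z.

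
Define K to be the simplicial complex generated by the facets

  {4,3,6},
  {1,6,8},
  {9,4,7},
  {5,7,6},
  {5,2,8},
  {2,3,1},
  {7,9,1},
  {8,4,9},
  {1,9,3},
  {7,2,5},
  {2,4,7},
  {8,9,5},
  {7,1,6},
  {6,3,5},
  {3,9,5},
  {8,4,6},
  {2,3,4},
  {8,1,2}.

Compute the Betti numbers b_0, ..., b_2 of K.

b_0 = 1, b_1 = 2, b_2 = 1.

Fix the vertex order 1 < 2 < 3 < 4 < 5 < 6 < 7 < 8 < 9 and write every simplex with vertices in increasing order. Then dim K = 2 and the simplices of K are:

  0-simplices (9): [1], [2], [3], [4], [5], [6], [7], [8], [9]
  1-simplices (27): (27 of them)
  2-simplices (18): [1,2,3], [1,2,8], [1,3,9], [1,6,7], [1,6,8], [1,7,9], [2,3,4], [2,4,7], [2,5,7], [2,5,8], [3,4,6], [3,5,6], [3,5,9], [4,6,8], [4,7,9], [4,8,9], [5,6,7], [5,8,9]

Hence C_0 ≅ Z^9, C_1 ≅ Z^27, C_2 ≅ Z^18.

Boundary ∂_1: C_1 → C_0 sends each edge [p,q] (with p < q) to q − p.
The 9×27 boundary matrix has rank 8 and Smith normal form diag(1,1,1,1,1,1,1,1).

∂_2: C_2 → C_1 acts by ∂[p,q,r] = [q,r] − [p,r] + [p,q]. For instance
  ∂[4,8,9] = [8,9] − [4,9] + [4,8],
  ∂[2,5,7] = [5,7] − [2,7] + [2,5].
As a 27×18 matrix over Z this has rank 17, with invariant factors (1,1,1,1,1,1,1,1,1,1,1,1,1,1,1,1,1).

From H_k ≅ ker(∂_k) / im(∂_{k+1}) we obtain:

  H_0: rank C_0 − rank ∂_1 = 9 − 8 = 1, and the invariant factors of ∂_1 are all 1, so H_0 ≅ Z.
  H_1: rank ker ∂_1 − rank ∂_2 = (27 − 8) − 17 = 2, and the invariant factors of ∂_2 are all 1, so H_1 ≅ Z^2.
  H_2: rank ker ∂_2 − rank ∂_3 = (18 − 17) − 0 = 1, and there is no ∂_3, so H_2 ≅ Z.

As a check, the Euler characteristic is 9 − 27 + 18 = 0, which agrees with 1 − 2 + 1 = 0.

Hence the Betti numbers are b_0 = 1, b_1 = 2, b_2 = 1.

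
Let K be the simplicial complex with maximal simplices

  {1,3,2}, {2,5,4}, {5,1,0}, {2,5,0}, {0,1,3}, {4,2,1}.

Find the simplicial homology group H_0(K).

We work with the vertex ordering 0 < 1 < 2 < 3 < 4 < 5. The simplices of K, each written with vertices in increasing order, are:

  0-simplices (6): [0], [1], [2], [3], [4], [5]
  1-simplices (12): [0,1], [0,2], [0,3], [0,5], [1,2], [1,3], [1,4], [1,5], [2,3], [2,4], [2,5], [4,5]
  2-simplices (6): [0,1,3], [0,1,5], [0,2,5], [1,2,3], [1,2,4], [2,4,5]

so the chain groups are C_0 ≅ Z^6, C_1 ≅ Z^12, C_2 ≅ Z^6.

∂_1: C_1 → C_0 is given by ∂[p,q] = [q] − [p].
The resulting 6×12 matrix has rank 5, and its Smith normal form has invariant factors (1,1,1,1,1).

Boundary ∂_2: C_2 → C_1 acts by ∂[p,q,r] = [q,r] − [p,r] + [p,q]. For instance
  ∂[0,2,5] = [2,5] − [0,5] + [0,2],
  ∂[0,1,5] = [1,5] − [0,5] + [0,1].
As a 12×6 matrix over Z this has rank 6, with invariant factors (1,1,1,1,1,1).

From H_k ≅ ker(∂_k) / im(∂_{k+1}) we obtain:

  H_0: rank C_0 − rank ∂_1 = 6 − 5 = 1, and the invariant factors of ∂_1 are all 1, so H_0 = Z.

(K is a triangulation of the cylinder S^1 x I.)

H_0 ≅ Z.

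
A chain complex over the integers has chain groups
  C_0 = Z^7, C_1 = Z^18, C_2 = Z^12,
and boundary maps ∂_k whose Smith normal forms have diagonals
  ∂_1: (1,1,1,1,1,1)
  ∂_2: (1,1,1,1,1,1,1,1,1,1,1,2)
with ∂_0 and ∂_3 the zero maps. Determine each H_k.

H_0 ≅ Z,  H_1 ≅ Z/2Z,  H_2 = 0.

H_0: b_0 = 7 − 0 − 6 = 1; torsion from ∂_1 factors > 1: none. So H_0 ≅ Z.
H_1: b_1 = 18 − 6 − 12 = 0; torsion from ∂_2 factors > 1: [2]. So H_1 ≅ Z/2Z.
H_2: b_2 = 12 − 12 − 0 = 0; torsion from ∂_3 factors > 1: none. So H_2 ≅ 0.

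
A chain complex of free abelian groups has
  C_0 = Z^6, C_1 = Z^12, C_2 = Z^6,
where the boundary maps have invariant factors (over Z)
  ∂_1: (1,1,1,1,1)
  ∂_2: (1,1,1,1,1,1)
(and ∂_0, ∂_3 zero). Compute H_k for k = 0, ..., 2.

H_0: b_0 = 6 − 0 − 5 = 1; torsion from ∂_1 factors > 1: none. So H_0 ≅ Z.
H_1: b_1 = 12 − 5 − 6 = 1; torsion from ∂_2 factors > 1: none. So H_1 ≅ Z.
H_2: b_2 = 6 − 6 − 0 = 0; torsion from ∂_3 factors > 1: none. So H_2 ≅ 0.

H_0 ≅ Z,  H_1 ≅ Z,  H_2 = 0.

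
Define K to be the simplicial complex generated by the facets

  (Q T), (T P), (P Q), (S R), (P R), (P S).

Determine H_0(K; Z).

H_0 ≅ Z.

We work with the vertex ordering P < Q < R < S < T. The simplices of K, each written with vertices in increasing order, are:

  0-simplices (5): P, Q, R, S, T
  1-simplices (6): PQ, PR, PS, PT, QT, RS

Hence C_0 ≅ Z^5, C_1 ≅ Z^6.

∂_1: C_1 → C_0 is given by ∂[p,q] = [q] − [p]. For instance
  ∂PR = R − P.
The 5×6 boundary matrix has rank 4 and Smith normal form diag(1,1,1,1).

Reading off H_k = ker ∂_k / im ∂_{k+1}:

  H_0: rank C_0 − rank ∂_1 = 5 − 4 = 1, and the invariant factors of ∂_1 are all 1, so H_0 ≅ Z.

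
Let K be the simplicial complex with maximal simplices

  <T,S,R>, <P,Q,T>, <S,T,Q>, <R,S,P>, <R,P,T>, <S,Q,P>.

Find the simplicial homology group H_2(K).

H_2 = Z.

We work with the vertex ordering P < Q < R < S < T. The simplices of K, each written with vertices in increasing order, are:

  0-simplices (5): P, Q, R, S, T
  1-simplices (9): PQ, PR, PS, PT, QS, QT, RS, RT, ST
  2-simplices (6): PQS, PQT, PRS, PRT, QST, RST

so the chain groups are C_0 ≅ Z^5, C_1 ≅ Z^9, C_2 ≅ Z^6.

∂_1: C_1 → C_0 is given by ∂[p,q] = [q] − [p]. For instance
  ∂RS = S − R.
As a 5×9 matrix over Z this has rank 4, with invariant factors (1,1,1,1).

∂_2: C_2 → C_1 maps a triangle to the signed sum of its edges. For instance
  ∂PRT = RT − PT + PR,
  ∂PRS = RS − PS + PR.
The resulting 9×6 matrix has rank 5, and its Smith normal form has invariant factors (1,1,1,1,1).

Reading off H_k = ker ∂_k / im ∂_{k+1}:

  H_2: rank ker ∂_2 − rank ∂_3 = (6 − 5) − 0 = 1, and there is no ∂_3, so H_2 ≅ Z.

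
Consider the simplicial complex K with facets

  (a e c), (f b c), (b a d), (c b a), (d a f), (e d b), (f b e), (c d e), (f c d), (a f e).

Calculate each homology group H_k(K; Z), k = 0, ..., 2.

We work with the vertex ordering a < b < c < d < e < f. The simplices of K, each written with vertices in increasing order, are:

  0-simplices (6): a, b, c, d, e, f
  1-simplices (15): ab, ac, ad, ae, af, bc, bd, be, bf, cd, ce, cf, de, df, ef
  2-simplices (10): abc, abd, ace, adf, aef, bcf, bde, bef, cde, cdf

giving chain groups C_0 ≅ Z^6, C_1 ≅ Z^15, C_2 ≅ Z^10.

The boundary map ∂_1: C_1 → C_0 maps an edge to its endpoints' difference, ∂[p,q] = q − p. For instance
  ∂ae = e − a.
The resulting 6×15 matrix has rank 5, and its Smith normal form has invariant factors (1,1,1,1,1).

∂_2: C_2 → C_1 sends each 2-simplex [p,q,r] to [q,r] − [p,r] + [p,q]. For instance
  ∂cde = de − ce + cd,
  ∂bef = ef − bf + be.
As a 15×10 matrix over Z this has rank 10, with invariant factors (1,1,1,1,1,1,1,1,1,2).

Now H_k = ker ∂_k / im ∂_{k+1}, so:

  H_0: rank C_0 − rank ∂_1 = 6 − 5 = 1, and the invariant factors of ∂_1 are all 1, so H_0 ≅ Z.
  H_1: rank ker ∂_1 − rank ∂_2 = (15 − 5) − 10 = 0, and ∂_2 has invariant factor 2 > 1, so H_1 ≅ Z/2Z.
  H_2: rank ker ∂_2 − rank ∂_3 = (10 − 10) − 0 = 0, and there is no ∂_3, so H_2 ≅ 0.

(K is a triangulation of the real projective plane RP^2.)

H_0 ≅ Z,  H_1 ≅ Z/2Z,  H_2 = 0.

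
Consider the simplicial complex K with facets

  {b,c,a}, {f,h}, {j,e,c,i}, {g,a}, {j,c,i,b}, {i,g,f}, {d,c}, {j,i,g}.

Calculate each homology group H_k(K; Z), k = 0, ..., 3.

H_0 ≅ Z,  H_1 ≅ Z,  H_2 = 0,  H_3 = 0.

Take the total order a < b < c < d < e < f < g < h < i < j on the vertex set. Then K (dimension 3) consists of the simplices:

  0-simplices (10): a, b, c, d, e, f, g, h, i, j
  1-simplices (18): ab, ac, ag, bc, bi, bj, cd, ce, ci, cj, ei, ej, fg, fh, fi, gi, gj, ij
  2-simplices (10): abc, bci, bcj, bij, cei, cej, cij, eij, fgi, gij
  3-simplices (2): bcij, ceij

so the chain groups are C_0 ≅ Z^10, C_1 ≅ Z^18, C_2 ≅ Z^10, C_3 ≅ Z^2.

∂_1: C_1 → C_0 is given by ∂[p,q] = [q] − [p]. For instance
  ∂ej = j − e.
The resulting 10×18 matrix has rank 9, and its Smith normal form has invariant factors (1,1,1,1,1,1,1,1,1).

∂_2: C_2 → C_1 acts by ∂[p,q,r] = [q,r] − [p,r] + [p,q]. For instance
  ∂abc = bc − ac + ab,
  ∂cej = ej − cj + ce.
This gives a 18×10 integer matrix of rank 8; reducing to Smith normal form yields diagonal entries (1,1,1,1,1,1,1,1).

Boundary ∂_3: C_3 → C_2 sends each 3-simplex σ to the alternating sum Σ_i (−1)^i (σ with its i-th vertex removed). For instance
  ∂ceij = eij − cij + cej − cei,
  ∂bcij = cij − bij + bcj − bci.
As a 10×2 matrix over Z this has rank 2, with invariant factors (1,1).

From H_k ≅ ker(∂_k) / im(∂_{k+1}) we obtain:

  H_0: rank C_0 − rank ∂_1 = 10 − 9 = 1, and the invariant factors of ∂_1 are all 1, so H_0 ≅ Z.
  H_1: rank ker ∂_1 − rank ∂_2 = (18 − 9) − 8 = 1, and the invariant factors of ∂_2 are all 1, so H_1 ≅ Z.
  H_2: rank ker ∂_2 − rank ∂_3 = (10 − 8) − 2 = 0, and the invariant factors of ∂_3 are all 1, so H_2 ≅ 0.
  H_3: rank ker ∂_3 − rank ∂_4 = (2 − 2) − 0 = 0, and there is no ∂_4, so H_3 ≅ 0.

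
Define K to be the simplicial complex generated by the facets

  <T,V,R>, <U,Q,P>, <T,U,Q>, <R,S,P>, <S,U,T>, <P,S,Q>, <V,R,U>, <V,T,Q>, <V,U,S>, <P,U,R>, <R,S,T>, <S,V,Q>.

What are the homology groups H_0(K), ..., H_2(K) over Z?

Fix the vertex order P < Q < R < S < T < U < V and write every simplex with vertices in increasing order. Then dim K = 2 and the simplices of K are:

  0-simplices (7): P, Q, R, S, T, U, V
  1-simplices (18): PQ, PR, PS, PU, QS, QT, QU, QV, RS, RT, RU, RV, ST, SU, SV, TU, TV, UV
  2-simplices (12): PQS, PQU, PRS, PRU, QSV, QTU, QTV, RST, RTV, RUV, STU, SUV

Hence C_0 ≅ Z^7, C_1 ≅ Z^18, C_2 ≅ Z^12.

∂_1: C_1 → C_0 sends each edge [p,q] (with p < q) to q − p. For instance
  ∂RU = U − R.
The resulting 7×18 matrix has rank 6, and its Smith normal form has invariant factors (1,1,1,1,1,1).

∂_2: C_2 → C_1 maps a triangle to the signed sum of its edges. For instance
  ∂RST = ST − RT + RS,
  ∂STU = TU − SU + ST.
This gives a 18×12 integer matrix of rank 12; reducing to Smith normal form yields diagonal entries (1,1,1,1,1,1,1,1,1,1,1,2).

Now H_k = ker ∂_k / im ∂_{k+1}, so:

  H_0: rank C_0 − rank ∂_1 = 7 − 6 = 1, and the invariant factors of ∂_1 are all 1, so H_0 = Z.
  H_1: rank ker ∂_1 − rank ∂_2 = (18 − 6) − 12 = 0, and ∂_2 has invariant factor 2 > 1, so H_1 = Z_2.
  H_2: rank ker ∂_2 − rank ∂_3 = (12 − 12) − 0 = 0, and there is no ∂_3, so H_2 = 0.

As a check, the Euler characteristic is 7 − 18 + 12 = 1, which agrees with 1 − 0 + 0 = 1.
(K is a triangulation of the real projective plane RP^2.)

H_0 = Z,  H_1 = Z_2,  H_2 = 0.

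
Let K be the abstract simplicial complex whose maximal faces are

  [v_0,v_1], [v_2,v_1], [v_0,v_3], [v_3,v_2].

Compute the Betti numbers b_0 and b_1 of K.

Fix the vertex order v_0 < v_1 < v_2 < v_3 and write every simplex with vertices in increasing order. Then dim K = 1 and the simplices of K are:

  0-simplices (4): [v_0], [v_1], [v_2], [v_3]
  1-simplices (4): [v_0,v_1], [v_0,v_3], [v_1,v_2], [v_2,v_3]

Hence C_0 ≅ Z^4, C_1 ≅ Z^4.

Boundary ∂_1: C_1 → C_0 sends each edge [p,q] (with p < q) to q − p. For instance
  ∂[v_1,v_2] = [v_2] − [v_1].
As a 4×4 matrix over Z this has rank 3, with invariant factors (1,1,1).

Now H_k = ker ∂_k / im ∂_{k+1}, so:

  H_0: rank C_0 − rank ∂_1 = 4 − 3 = 1, and the invariant factors of ∂_1 are all 1, so H_0 = Z.
  H_1: rank ker ∂_1 − rank ∂_2 = (4 − 3) − 0 = 1, and there is no ∂_2, so H_1 = Z.

As a check, the Euler characteristic is 4 − 4 = 0, which agrees with 1 − 1 = 0.

Hence the Betti numbers are b_0 = 1, b_1 = 1.

b_0 = 1, b_1 = 1.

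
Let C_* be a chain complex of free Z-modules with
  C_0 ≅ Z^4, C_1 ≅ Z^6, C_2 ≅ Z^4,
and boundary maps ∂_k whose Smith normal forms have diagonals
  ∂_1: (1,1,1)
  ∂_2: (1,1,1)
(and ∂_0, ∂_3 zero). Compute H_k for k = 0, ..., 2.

H_0: b_0 = 4 − 0 − 3 = 1; torsion from ∂_1 factors > 1: none. So H_0 ≅ Z.
H_1: b_1 = 6 − 3 − 3 = 0; torsion from ∂_2 factors > 1: none. So H_1 ≅ 0.
H_2: b_2 = 4 − 3 − 0 = 1; torsion from ∂_3 factors > 1: none. So H_2 ≅ Z.

H_0 ≅ Z,  H_1 = 0,  H_2 ≅ Z.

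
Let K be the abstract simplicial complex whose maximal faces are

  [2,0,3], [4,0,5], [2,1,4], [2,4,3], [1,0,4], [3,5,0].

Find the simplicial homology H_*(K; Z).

H_0 ≅ Z,  H_1 ≅ Z,  H_2 = 0.

Fix the vertex order 0 < 1 < 2 < 3 < 4 < 5 and write every simplex with vertices in increasing order. Then dim K = 2 and the simplices of K are:

  0-simplices (6): [0], [1], [2], [3], [4], [5]
  1-simplices (12): [0,1], [0,2], [0,3], [0,4], [0,5], [1,2], [1,4], [2,3], [2,4], [3,4], [3,5], [4,5]
  2-simplices (6): [0,1,4], [0,2,3], [0,3,5], [0,4,5], [1,2,4], [2,3,4]

giving chain groups C_0 ≅ Z^6, C_1 ≅ Z^12, C_2 ≅ Z^6.

∂_1: C_1 → C_0 sends each edge [p,q] (with p < q) to q − p. For instance
  ∂[4,5] = [5] − [4].
This gives a 6×12 integer matrix of rank 5; reducing to Smith normal form yields diagonal entries (1,1,1,1,1).

Boundary ∂_2: C_2 → C_1 maps a triangle to the signed sum of its edges. For instance
  ∂[0,4,5] = [4,5] − [0,5] + [0,4],
  ∂[0,2,3] = [2,3] − [0,3] + [0,2].
The 12×6 boundary matrix has rank 6 and Smith normal form diag(1,1,1,1,1,1).

From H_k ≅ ker(∂_k) / im(∂_{k+1}) we obtain:

  H_0: rank C_0 − rank ∂_1 = 6 − 5 = 1, and the invariant factors of ∂_1 are all 1, so H_0 ≅ Z.
  H_1: rank ker ∂_1 − rank ∂_2 = (12 − 5) − 6 = 1, and the invariant factors of ∂_2 are all 1, so H_1 ≅ Z.
  H_2: rank ker ∂_2 − rank ∂_3 = (6 − 6) − 0 = 0, and there is no ∂_3, so H_2 ≅ 0.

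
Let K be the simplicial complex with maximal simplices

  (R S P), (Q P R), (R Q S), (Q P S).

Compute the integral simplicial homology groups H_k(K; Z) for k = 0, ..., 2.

We work with the vertex ordering P < Q < R < S. The simplices of K, each written with vertices in increasing order, are:

  0-simplices (4): P, Q, R, S
  1-simplices (6): PQ, PR, PS, QR, QS, RS
  2-simplices (4): PQR, PQS, PRS, QRS

giving chain groups C_0 ≅ Z^4, C_1 ≅ Z^6, C_2 ≅ Z^4.

∂_1: C_1 → C_0 sends each edge [p,q] (with p < q) to q − p. For instance
  ∂PS = S − P.
The 4×6 boundary matrix has rank 3 and Smith normal form diag(1,1,1).

∂_2: C_2 → C_1 acts by ∂[p,q,r] = [q,r] − [p,r] + [p,q]. For instance
  ∂PQS = QS − PS + PQ,
  ∂QRS = RS − QS + QR.
The resulting 6×4 matrix has rank 3, and its Smith normal form has invariant factors (1,1,1).

From H_k ≅ ker(∂_k) / im(∂_{k+1}) we obtain:

  H_0: rank C_0 − rank ∂_1 = 4 − 3 = 1, and the invariant factors of ∂_1 are all 1, so H_0 = Z.
  H_1: rank ker ∂_1 − rank ∂_2 = (6 − 3) − 3 = 0, and the invariant factors of ∂_2 are all 1, so H_1 = 0.
  H_2: rank ker ∂_2 − rank ∂_3 = (4 − 3) − 0 = 1, and there is no ∂_3, so H_2 = Z.

As a check, the Euler characteristic is 4 − 6 + 4 = 2, which agrees with 1 − 0 + 1 = 2.

H_0 = Z,  H_1 = 0,  H_2 = Z.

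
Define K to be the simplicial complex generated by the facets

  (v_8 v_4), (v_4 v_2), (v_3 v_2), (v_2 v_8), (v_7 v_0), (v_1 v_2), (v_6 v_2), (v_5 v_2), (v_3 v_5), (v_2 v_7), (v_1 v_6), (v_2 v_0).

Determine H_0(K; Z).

K has 9 vertices, 12 edges.
rank ∂_0 = 0, rank ∂_1 = 8 ⇒ b_0 = 9 − 0 − 8 = 1; all invariant factors of ∂_1 are 1 so no torsion. So H_0 ≅ Z.

H_0 = Z.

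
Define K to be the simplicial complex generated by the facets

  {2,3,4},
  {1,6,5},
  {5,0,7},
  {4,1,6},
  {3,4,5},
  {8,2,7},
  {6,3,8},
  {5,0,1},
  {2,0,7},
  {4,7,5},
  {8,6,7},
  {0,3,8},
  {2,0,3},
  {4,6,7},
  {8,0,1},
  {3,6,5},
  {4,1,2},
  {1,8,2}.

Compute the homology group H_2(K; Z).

H_2 = 0.

K has 9 vertices, 27 edges, 18 triangles.
rank ∂_2 = 18, rank ∂_3 = 0 ⇒ b_2 = 18 − 18 − 0 = 0. So H_2 = 0.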